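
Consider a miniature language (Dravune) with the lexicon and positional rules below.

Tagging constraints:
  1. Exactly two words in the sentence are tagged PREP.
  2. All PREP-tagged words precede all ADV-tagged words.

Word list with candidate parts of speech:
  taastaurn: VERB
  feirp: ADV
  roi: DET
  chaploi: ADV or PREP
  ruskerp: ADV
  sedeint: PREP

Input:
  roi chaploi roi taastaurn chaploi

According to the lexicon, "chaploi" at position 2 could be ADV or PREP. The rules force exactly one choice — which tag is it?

PREP

Candidates per position — 1:roi {DET}; 2:chaploi {ADV,PREP}; 3:roi {DET}; 4:taastaurn {VERB}; 5:chaploi {ADV,PREP}.
At position 2, choosing ADV makes rule 1 impossible to satisfy; hence PREP.
At position 5, choosing ADV makes rule 1 impossible to satisfy; hence PREP.
The unique satisfying tagging is: DET PREP DET VERB PREP.
Check: rule 1 satisfied; rule 2 satisfied.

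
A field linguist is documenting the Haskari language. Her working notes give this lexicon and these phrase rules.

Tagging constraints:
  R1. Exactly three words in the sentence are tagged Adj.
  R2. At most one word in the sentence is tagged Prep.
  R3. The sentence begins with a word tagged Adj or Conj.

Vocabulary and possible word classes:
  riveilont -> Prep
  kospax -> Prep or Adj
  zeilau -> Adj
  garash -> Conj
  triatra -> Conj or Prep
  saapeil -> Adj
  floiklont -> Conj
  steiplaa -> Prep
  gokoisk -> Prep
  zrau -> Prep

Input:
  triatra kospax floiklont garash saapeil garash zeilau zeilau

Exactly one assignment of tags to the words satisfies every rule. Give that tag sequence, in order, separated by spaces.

Conj Prep Conj Conj Adj Conj Adj Adj

Candidates per position — 1:triatra {Conj,Prep}; 2:kospax {Prep,Adj}; 3:floiklont {Conj}; 4:garash {Conj}; 5:saapeil {Adj}; 6:garash {Conj}; 7:zeilau {Adj}; 8:zeilau {Adj}.
Word 1 cannot be Prep — rule 3 would then fail for every completion. It is Conj.
Word 2 cannot be Adj — rule 1 would then fail for every completion. It is Prep.
That leaves exactly one tagging: Conj Prep Conj Conj Adj Conj Adj Adj.
Rule-by-rule: rule 1 satisfied; rule 2 satisfied; rule 3 satisfied.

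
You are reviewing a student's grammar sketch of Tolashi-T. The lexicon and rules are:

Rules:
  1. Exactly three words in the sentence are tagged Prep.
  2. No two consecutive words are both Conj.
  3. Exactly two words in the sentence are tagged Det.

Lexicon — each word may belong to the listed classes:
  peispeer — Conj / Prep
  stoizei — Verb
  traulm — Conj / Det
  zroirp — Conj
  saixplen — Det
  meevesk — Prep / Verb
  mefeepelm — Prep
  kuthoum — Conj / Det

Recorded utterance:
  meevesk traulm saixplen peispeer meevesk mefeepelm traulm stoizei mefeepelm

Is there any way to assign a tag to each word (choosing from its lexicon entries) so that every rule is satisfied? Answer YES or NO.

Candidates per position — 1:meevesk {Prep,Verb}; 2:traulm {Conj,Det}; 3:saixplen {Det}; 4:peispeer {Conj,Prep}; 5:meevesk {Prep,Verb}; 6:mefeepelm {Prep}; 7:traulm {Conj,Det}; 8:stoizei {Verb}; 9:mefeepelm {Prep}.
One satisfying assignment: Verb Det Det Prep Verb Prep Conj Verb Prep.
Rule-by-rule: rule 1 ok; rule 2 ok; rule 3 ok.

YES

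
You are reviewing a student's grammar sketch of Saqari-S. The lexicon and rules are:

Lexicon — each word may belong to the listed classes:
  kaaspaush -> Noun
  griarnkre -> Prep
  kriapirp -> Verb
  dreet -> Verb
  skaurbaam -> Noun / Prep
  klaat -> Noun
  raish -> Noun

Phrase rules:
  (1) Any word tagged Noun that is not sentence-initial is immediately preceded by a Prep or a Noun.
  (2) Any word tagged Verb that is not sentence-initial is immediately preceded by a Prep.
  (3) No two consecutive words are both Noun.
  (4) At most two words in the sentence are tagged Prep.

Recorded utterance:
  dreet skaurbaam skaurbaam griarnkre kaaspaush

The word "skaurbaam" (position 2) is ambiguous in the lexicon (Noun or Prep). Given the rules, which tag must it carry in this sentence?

Candidates per position — 1:dreet {Verb}; 2:skaurbaam {Noun,Prep}; 3:skaurbaam {Noun,Prep}; 4:griarnkre {Prep}; 5:kaaspaush {Noun}.
Position 2: tagging it Noun would leave rule 1 unsatisfiable, so it must be Prep.
Position 3: tagging it Prep would leave rule 4 unsatisfiable, so it must be Noun.
The only consistent sequence is: Verb Prep Noun Prep Noun.
Check: rule 1 holds; rule 2 holds; rule 3 holds; rule 4 holds.

Prep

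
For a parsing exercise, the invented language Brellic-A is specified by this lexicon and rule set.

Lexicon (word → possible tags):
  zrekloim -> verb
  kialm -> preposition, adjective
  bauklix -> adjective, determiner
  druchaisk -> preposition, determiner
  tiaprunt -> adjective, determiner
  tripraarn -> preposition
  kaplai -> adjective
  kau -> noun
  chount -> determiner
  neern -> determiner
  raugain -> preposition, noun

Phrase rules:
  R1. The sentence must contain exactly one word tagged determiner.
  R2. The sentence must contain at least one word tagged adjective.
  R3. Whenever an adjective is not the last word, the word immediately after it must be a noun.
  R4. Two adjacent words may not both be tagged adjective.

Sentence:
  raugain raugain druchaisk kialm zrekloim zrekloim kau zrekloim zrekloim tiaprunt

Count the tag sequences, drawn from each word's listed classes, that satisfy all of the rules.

Candidates per position — 1:raugain {preposition,noun}; 2:raugain {preposition,noun}; 3:druchaisk {preposition,determiner}; 4:kialm {preposition,adjective}; 5:zrekloim {verb}; 6:zrekloim {verb}; 7:kau {noun}; 8:zrekloim {verb}; 9:zrekloim {verb}; 10:tiaprunt {adjective,determiner}.
There are 32 candidate sequences in total.
The sequences that satisfy every rule: preposition preposition determiner preposition verb verb noun verb verb adjective; preposition noun determiner preposition verb verb noun verb verb adjective; noun preposition determiner preposition verb verb noun verb verb adjective; noun noun determiner preposition verb verb noun verb verb adjective.
Count = 4.

4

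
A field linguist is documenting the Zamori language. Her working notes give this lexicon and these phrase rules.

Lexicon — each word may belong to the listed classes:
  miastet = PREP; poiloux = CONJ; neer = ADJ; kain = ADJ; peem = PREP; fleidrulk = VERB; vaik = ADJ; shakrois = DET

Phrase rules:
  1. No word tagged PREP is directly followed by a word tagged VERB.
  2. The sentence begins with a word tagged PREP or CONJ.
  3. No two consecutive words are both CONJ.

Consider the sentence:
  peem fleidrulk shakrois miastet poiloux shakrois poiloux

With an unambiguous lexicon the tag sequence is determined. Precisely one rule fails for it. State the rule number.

1

Fixed tagging: PREP VERB DET PREP CONJ DET CONJ.
Applying the rules: R1 fail, R2 pass, R3 pass.
Only rule 1 fails.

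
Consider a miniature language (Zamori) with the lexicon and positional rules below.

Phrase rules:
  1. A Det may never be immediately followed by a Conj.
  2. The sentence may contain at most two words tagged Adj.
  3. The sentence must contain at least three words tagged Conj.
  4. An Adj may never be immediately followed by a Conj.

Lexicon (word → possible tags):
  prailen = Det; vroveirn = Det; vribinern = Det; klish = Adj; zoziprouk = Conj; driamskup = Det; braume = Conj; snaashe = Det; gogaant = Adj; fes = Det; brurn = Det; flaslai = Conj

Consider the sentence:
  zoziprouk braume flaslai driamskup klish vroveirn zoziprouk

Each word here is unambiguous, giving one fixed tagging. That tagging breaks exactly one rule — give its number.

1

Fixed tagging: Conj Conj Conj Det Adj Det Conj.
Applying the rules: R1 fail, R2 pass, R3 pass, R4 pass.
Only rule 1 fails.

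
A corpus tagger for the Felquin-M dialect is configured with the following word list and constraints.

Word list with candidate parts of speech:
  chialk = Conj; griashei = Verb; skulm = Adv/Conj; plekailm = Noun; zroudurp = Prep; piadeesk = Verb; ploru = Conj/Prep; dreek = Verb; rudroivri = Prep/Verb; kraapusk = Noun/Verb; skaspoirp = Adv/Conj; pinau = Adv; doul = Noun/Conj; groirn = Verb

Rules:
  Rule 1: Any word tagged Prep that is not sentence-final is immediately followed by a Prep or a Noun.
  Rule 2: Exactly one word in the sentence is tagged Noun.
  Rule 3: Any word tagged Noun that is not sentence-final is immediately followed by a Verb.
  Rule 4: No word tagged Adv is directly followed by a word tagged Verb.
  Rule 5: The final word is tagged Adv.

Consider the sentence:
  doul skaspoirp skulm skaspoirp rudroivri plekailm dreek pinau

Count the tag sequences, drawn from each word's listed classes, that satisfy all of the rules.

Candidates per position — 1:doul {Noun,Conj}; 2:skaspoirp {Adv,Conj}; 3:skulm {Adv,Conj}; 4:skaspoirp {Adv,Conj}; 5:rudroivri {Prep,Verb}; 6:plekailm {Noun}; 7:dreek {Verb}; 8:pinau {Adv}.
There are 32 candidate sequences in total.
Checking each against the rules leaves 12 sequences.
Count = 12.

12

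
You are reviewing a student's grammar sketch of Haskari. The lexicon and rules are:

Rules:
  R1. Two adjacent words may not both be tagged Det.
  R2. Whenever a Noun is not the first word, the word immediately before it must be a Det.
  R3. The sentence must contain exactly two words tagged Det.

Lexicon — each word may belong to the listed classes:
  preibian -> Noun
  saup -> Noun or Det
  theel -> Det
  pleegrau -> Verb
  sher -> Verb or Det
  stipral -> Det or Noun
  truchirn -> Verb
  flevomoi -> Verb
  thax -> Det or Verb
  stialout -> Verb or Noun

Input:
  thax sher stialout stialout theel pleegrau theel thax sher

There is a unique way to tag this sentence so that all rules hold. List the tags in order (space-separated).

Verb Verb Verb Verb Det Verb Det Verb Verb

Candidates per position — 1:thax {Det,Verb}; 2:sher {Verb,Det}; 3:stialout {Verb,Noun}; 4:stialout {Verb,Noun}; 5:theel {Det}; 6:pleegrau {Verb}; 7:theel {Det}; 8:thax {Det,Verb}; 9:sher {Verb,Det}.
Position 1: Det is ruled out by rule 3; that leaves Verb.
Position 2: Det is ruled out by rule 3; that leaves Verb.
Position 3: Noun is ruled out by rule 2; that leaves Verb.
Position 4: Noun is ruled out by rule 2; that leaves Verb.
Position 8: Det is ruled out by rule 1; that leaves Verb.
Position 9: Det is ruled out by rule 3; that leaves Verb.
That leaves exactly one tagging: Verb Verb Verb Verb Det Verb Det Verb Verb.
Checking: rule 1 holds; rule 2 holds; rule 3 holds.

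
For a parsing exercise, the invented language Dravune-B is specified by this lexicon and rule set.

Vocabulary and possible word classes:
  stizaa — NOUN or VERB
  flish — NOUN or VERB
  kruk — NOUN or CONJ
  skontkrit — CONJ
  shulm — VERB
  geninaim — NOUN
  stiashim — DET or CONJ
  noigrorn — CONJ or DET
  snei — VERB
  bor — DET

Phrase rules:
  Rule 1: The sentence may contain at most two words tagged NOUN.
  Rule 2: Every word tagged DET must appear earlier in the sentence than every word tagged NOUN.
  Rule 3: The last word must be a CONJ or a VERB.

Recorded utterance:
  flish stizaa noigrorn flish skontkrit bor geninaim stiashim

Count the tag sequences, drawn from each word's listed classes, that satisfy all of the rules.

2

Candidates per position — 1:flish {NOUN,VERB}; 2:stizaa {NOUN,VERB}; 3:noigrorn {CONJ,DET}; 4:flish {NOUN,VERB}; 5:skontkrit {CONJ}; 6:bor {DET}; 7:geninaim {NOUN}; 8:stiashim {DET,CONJ}.
There are 32 candidate sequences in total.
The sequences that satisfy every rule: VERB VERB CONJ VERB CONJ DET NOUN CONJ; VERB VERB DET VERB CONJ DET NOUN CONJ.
Count = 2.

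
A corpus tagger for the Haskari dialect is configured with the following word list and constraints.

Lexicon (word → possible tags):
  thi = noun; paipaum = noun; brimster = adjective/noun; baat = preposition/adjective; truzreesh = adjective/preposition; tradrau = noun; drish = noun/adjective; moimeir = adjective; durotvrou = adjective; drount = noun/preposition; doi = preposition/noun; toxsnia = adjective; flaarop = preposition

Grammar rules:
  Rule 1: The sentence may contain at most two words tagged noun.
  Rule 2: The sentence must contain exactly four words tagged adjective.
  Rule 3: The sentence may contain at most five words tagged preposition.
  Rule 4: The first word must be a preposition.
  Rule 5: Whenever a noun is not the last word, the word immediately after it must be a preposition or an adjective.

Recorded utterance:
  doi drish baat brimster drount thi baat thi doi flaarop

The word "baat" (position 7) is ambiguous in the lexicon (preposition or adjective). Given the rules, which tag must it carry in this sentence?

adjective

Candidates per position — 1:doi {preposition,noun}; 2:drish {noun,adjective}; 3:baat {preposition,adjective}; 4:brimster {adjective,noun}; 5:drount {noun,preposition}; 6:thi {noun}; 7:baat {preposition,adjective}; 8:thi {noun}; 9:doi {preposition,noun}; 10:flaarop {preposition}.
Position 1: tagging it noun would leave rule 1 unsatisfiable, so it must be preposition.
Position 2: tagging it noun would leave rule 1 unsatisfiable, so it must be adjective.
Position 3: tagging it preposition would leave rule 2 unsatisfiable, so it must be adjective.
Position 4: tagging it noun would leave rule 1 unsatisfiable, so it must be adjective.
Position 5: tagging it noun would leave rule 1 unsatisfiable, so it must be preposition.
Position 7: tagging it preposition would leave rule 2 unsatisfiable, so it must be adjective.
Position 9: tagging it noun would leave rule 1 unsatisfiable, so it must be preposition.
The only consistent sequence is: preposition adjective adjective adjective preposition noun adjective noun preposition preposition.
Check: rule 1 satisfied; rule 2 satisfied; rule 3 satisfied; rule 4 satisfied; rule 5 satisfied.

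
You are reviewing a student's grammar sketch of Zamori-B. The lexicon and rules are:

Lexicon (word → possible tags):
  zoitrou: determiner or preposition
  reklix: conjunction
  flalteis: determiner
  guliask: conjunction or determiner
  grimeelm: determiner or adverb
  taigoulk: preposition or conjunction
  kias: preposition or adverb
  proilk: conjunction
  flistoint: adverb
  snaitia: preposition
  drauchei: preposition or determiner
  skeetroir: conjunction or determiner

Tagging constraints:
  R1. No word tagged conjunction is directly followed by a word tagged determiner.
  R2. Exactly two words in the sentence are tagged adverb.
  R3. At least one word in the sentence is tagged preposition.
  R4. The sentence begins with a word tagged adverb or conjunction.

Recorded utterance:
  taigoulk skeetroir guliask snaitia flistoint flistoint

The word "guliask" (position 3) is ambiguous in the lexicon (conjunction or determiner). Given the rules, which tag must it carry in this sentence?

Candidates per position — 1:taigoulk {preposition,conjunction}; 2:skeetroir {conjunction,determiner}; 3:guliask {conjunction,determiner}; 4:snaitia {preposition}; 5:flistoint {adverb}; 6:flistoint {adverb}.
Position 1: tagging it preposition would leave rule 4 unsatisfiable, so it must be conjunction.
Position 2: tagging it determiner would leave rule 1 unsatisfiable, so it must be conjunction.
Position 3: tagging it determiner would leave rule 1 unsatisfiable, so it must be conjunction.
That leaves exactly one tagging: conjunction conjunction conjunction preposition adverb adverb.
Checking: rule 1 holds; rule 2 holds; rule 3 holds; rule 4 holds.

conjunction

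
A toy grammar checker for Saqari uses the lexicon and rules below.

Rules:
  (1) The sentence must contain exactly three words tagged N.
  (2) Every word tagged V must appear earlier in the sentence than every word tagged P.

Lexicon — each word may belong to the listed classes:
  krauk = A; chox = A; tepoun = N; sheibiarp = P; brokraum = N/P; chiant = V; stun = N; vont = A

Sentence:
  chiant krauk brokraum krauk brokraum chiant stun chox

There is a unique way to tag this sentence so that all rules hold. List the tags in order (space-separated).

V A N A N V N A

Candidates per position — 1:chiant {V}; 2:krauk {A}; 3:brokraum {N,P}; 4:krauk {A}; 5:brokraum {N,P}; 6:chiant {V}; 7:stun {N}; 8:chox {A}.
Position 3: tagging it P would leave rule 1 unsatisfiable, so it must be N.
Position 5: tagging it P would leave rule 1 unsatisfiable, so it must be N.
So the tagging must be: V A N A N V N A.
Checking: rule 1 satisfied; rule 2 satisfied.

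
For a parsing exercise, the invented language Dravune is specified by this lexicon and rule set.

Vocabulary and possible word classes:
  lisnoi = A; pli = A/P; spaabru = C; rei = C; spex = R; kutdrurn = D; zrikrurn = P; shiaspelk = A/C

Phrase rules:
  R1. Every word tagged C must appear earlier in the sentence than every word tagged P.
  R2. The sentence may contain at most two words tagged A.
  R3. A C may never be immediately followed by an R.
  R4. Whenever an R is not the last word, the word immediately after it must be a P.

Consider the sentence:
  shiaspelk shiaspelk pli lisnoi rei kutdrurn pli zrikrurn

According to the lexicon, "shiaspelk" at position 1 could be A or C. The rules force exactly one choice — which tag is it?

Candidates per position — 1:shiaspelk {A,C}; 2:shiaspelk {A,C}; 3:pli {A,P}; 4:lisnoi {A}; 5:rei {C}; 6:kutdrurn {D}; 7:pli {A,P}; 8:zrikrurn {P}.
Word 3 cannot be P — rule 1 would then fail for every completion. It is A.
Word 7 cannot be A — rule 2 would then fail for every completion. It is P.
Word 1 cannot be A — rule 2 would then fail for every completion. It is C.
Word 2 cannot be A — rule 2 would then fail for every completion. It is C.
The unique satisfying tagging is: C C A A C D P P.
Rule-by-rule: rule 1 satisfied; rule 2 satisfied; rule 3 satisfied; rule 4 satisfied.

C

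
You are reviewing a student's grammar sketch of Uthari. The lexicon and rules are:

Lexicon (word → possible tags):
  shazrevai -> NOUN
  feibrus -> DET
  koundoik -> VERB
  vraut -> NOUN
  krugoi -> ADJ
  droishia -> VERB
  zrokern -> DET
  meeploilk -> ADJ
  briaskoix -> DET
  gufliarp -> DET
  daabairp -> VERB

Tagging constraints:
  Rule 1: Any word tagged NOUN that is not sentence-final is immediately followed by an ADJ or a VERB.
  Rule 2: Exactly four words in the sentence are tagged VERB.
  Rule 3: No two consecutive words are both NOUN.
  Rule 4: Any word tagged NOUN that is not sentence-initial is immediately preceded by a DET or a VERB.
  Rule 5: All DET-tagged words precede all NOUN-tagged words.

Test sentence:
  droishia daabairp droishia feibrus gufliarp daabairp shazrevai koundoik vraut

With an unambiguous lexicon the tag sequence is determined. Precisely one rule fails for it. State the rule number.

Fixed tagging: VERB VERB VERB DET DET VERB NOUN VERB NOUN.
Applying the rules: R1 ok, R2 fails, R3 ok, R4 ok, R5 ok.
Only rule 2 fails.

2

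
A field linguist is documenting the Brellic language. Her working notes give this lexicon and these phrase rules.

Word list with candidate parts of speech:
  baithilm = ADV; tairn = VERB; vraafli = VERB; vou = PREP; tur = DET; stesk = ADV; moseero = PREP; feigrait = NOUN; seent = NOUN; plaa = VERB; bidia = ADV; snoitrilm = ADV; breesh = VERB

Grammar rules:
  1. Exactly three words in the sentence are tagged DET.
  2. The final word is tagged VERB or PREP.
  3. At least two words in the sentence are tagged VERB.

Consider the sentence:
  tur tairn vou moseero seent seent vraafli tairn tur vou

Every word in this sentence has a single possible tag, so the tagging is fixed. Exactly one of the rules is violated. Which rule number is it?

Fixed tagging: DET VERB PREP PREP NOUN NOUN VERB VERB DET PREP.
Rule check: R1 fails, R2 ok, R3 ok.
Only rule 1 fails.

1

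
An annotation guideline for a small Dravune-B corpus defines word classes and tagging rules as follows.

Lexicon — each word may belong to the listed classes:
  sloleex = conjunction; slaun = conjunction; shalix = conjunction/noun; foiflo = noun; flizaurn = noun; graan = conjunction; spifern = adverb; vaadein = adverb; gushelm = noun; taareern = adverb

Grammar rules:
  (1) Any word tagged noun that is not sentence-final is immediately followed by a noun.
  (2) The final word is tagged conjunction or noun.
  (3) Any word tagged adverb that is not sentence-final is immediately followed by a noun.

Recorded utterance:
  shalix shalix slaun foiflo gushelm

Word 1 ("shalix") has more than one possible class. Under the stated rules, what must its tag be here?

Candidates per position — 1:shalix {conjunction,noun}; 2:shalix {conjunction,noun}; 3:slaun {conjunction}; 4:foiflo {noun}; 5:gushelm {noun}.
Position 1: noun is ruled out by rule 1; that leaves conjunction.
Position 2: noun is ruled out by rule 1; that leaves conjunction.
The unique satisfying tagging is: conjunction conjunction conjunction noun noun.
Verifying each rule — rule 1 holds; rule 2 holds; rule 3 holds.

conjunction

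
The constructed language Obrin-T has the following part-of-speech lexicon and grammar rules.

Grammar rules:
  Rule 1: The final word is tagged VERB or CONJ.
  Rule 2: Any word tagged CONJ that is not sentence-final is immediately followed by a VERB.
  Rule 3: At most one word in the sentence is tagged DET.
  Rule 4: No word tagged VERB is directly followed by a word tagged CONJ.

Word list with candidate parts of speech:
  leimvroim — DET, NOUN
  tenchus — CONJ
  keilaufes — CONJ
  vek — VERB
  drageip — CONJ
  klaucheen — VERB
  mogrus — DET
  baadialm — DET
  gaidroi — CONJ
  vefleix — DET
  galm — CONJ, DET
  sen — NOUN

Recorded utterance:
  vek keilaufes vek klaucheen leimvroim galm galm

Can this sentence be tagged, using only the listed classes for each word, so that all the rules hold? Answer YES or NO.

NO

Candidates per position — 1:vek {VERB}; 2:keilaufes {CONJ}; 3:vek {VERB}; 4:klaucheen {VERB}; 5:leimvroim {DET,NOUN}; 6:galm {CONJ,DET}; 7:galm {CONJ,DET}.
Rule 4 cannot be satisfied by any choice of tags from the lexicon.
So there is no consistent tagging.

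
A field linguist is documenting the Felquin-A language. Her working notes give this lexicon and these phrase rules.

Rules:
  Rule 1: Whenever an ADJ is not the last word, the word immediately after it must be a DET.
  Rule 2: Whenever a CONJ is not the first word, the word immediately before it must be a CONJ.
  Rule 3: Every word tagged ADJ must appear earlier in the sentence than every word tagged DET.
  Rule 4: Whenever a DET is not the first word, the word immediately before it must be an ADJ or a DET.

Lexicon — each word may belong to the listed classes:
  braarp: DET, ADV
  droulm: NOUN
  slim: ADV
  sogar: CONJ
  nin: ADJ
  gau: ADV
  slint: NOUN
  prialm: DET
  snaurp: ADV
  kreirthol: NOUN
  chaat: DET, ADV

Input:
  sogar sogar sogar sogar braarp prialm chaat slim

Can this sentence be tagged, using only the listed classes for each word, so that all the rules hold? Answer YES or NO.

NO

Candidates per position — 1:sogar {CONJ}; 2:sogar {CONJ}; 3:sogar {CONJ}; 4:sogar {CONJ}; 5:braarp {DET,ADV}; 6:prialm {DET}; 7:chaat {DET,ADV}; 8:slim {ADV}.
Rule 4 cannot be satisfied by any choice of tags from the lexicon.
So there is no consistent tagging.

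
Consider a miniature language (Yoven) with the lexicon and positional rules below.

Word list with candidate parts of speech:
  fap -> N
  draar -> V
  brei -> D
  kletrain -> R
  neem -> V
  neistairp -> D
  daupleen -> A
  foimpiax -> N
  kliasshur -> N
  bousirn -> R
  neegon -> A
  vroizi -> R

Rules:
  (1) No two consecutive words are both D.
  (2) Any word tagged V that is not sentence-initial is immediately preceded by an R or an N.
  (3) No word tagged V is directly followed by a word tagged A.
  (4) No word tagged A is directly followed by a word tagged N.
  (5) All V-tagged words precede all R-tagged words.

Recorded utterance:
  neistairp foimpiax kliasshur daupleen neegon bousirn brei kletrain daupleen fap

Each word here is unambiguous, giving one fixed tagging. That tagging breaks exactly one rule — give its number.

Fixed tagging: D N N A A R D R A N.
Applying the rules: R1 ok, R2 ok, R3 ok, R4 fails, R5 ok.
Only rule 4 fails.

4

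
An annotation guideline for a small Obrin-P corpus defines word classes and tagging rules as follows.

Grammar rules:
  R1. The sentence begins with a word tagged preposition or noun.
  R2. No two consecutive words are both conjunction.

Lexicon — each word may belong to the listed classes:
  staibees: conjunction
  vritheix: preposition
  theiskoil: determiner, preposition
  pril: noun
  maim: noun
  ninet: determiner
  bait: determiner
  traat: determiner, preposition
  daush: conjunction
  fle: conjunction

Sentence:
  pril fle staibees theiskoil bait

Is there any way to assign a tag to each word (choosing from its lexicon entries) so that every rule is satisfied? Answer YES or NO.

NO

Candidates per position — 1:pril {noun}; 2:fle {conjunction}; 3:staibees {conjunction}; 4:theiskoil {determiner,preposition}; 5:bait {determiner}.
Rule 2 cannot be satisfied by any choice of tags from the lexicon.
So there is no consistent tagging.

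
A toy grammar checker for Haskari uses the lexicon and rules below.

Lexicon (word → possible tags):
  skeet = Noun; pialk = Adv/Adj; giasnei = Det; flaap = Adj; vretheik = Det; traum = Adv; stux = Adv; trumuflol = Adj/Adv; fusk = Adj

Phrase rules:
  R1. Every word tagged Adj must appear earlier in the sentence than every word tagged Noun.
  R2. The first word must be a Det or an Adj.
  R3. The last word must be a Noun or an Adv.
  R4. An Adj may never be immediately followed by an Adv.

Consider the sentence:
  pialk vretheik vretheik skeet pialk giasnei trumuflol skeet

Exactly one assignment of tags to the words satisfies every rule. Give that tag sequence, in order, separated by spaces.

Adj Det Det Noun Adv Det Adv Noun

Candidates per position — 1:pialk {Adv,Adj}; 2:vretheik {Det}; 3:vretheik {Det}; 4:skeet {Noun}; 5:pialk {Adv,Adj}; 6:giasnei {Det}; 7:trumuflol {Adj,Adv}; 8:skeet {Noun}.
If word 1 were Adv, no tagging could satisfy rule 2; so word 1 is Adj.
If word 5 were Adj, no tagging could satisfy rule 1; so word 5 is Adv.
If word 7 were Adj, no tagging could satisfy rule 1; so word 7 is Adv.
That leaves exactly one tagging: Adj Det Det Noun Adv Det Adv Noun.
Rule-by-rule: rule 1 ok; rule 2 ok; rule 3 ok; rule 4 ok.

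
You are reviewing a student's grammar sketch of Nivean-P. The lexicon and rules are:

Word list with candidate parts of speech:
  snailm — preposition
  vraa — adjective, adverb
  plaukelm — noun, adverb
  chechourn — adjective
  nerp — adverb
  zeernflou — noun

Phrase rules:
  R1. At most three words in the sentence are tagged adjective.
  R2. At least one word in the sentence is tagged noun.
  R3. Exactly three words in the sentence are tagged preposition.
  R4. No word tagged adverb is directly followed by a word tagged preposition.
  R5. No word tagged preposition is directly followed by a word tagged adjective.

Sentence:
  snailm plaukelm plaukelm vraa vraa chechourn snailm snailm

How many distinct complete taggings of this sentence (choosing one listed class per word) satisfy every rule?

12

Candidates per position — 1:snailm {preposition}; 2:plaukelm {noun,adverb}; 3:plaukelm {noun,adverb}; 4:vraa {adjective,adverb}; 5:vraa {adjective,adverb}; 6:chechourn {adjective}; 7:snailm {preposition}; 8:snailm {preposition}.
There are 16 candidate sequences in total.
Checking each against the rules leaves 12 sequences.
Count = 12.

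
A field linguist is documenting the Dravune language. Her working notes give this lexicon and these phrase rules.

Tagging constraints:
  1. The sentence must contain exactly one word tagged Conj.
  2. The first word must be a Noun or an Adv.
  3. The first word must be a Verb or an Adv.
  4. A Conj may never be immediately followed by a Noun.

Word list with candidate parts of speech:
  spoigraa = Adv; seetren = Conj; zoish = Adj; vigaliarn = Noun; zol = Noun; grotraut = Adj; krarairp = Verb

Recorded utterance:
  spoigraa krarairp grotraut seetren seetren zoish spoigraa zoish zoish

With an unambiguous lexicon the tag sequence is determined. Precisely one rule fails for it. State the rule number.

Fixed tagging: Adv Verb Adj Conj Conj Adj Adv Adj Adj.
Rule check: R1 fail, R2 pass, R3 pass, R4 pass.
Only rule 1 fails.

1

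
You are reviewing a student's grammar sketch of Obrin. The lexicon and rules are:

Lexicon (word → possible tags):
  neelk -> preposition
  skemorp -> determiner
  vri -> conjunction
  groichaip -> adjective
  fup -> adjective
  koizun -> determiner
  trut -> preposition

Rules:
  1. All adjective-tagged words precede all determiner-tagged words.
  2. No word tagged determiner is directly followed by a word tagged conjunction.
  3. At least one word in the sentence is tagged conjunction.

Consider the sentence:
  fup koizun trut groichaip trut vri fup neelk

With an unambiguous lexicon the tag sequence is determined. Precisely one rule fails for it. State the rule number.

1

Fixed tagging: adjective determiner preposition adjective preposition conjunction adjective preposition.
Checking each rule: R1 violated, R2 holds, R3 holds.
Only rule 1 fails.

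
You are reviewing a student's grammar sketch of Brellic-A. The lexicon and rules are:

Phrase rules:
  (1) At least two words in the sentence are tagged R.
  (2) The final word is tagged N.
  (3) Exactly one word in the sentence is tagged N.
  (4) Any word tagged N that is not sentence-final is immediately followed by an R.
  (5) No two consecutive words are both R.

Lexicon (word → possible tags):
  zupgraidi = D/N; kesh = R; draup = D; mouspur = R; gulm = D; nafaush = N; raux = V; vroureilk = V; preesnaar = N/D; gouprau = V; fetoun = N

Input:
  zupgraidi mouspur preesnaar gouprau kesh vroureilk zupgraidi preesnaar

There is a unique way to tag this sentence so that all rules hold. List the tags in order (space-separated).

Candidates per position — 1:zupgraidi {D,N}; 2:mouspur {R}; 3:preesnaar {N,D}; 4:gouprau {V}; 5:kesh {R}; 6:vroureilk {V}; 7:zupgraidi {D,N}; 8:preesnaar {N,D}.
Word 3 cannot be N — rule 4 would then fail for every completion. It is D.
Word 7 cannot be N — rule 4 would then fail for every completion. It is D.
Word 8 cannot be D — rule 2 would then fail for every completion. It is N.
Word 1 cannot be N — rule 3 would then fail for every completion. It is D.
That leaves exactly one tagging: D R D V R V D N.
Verifying each rule — rule 1 satisfied; rule 2 satisfied; rule 3 satisfied; rule 4 satisfied; rule 5 satisfied.

D R D V R V D N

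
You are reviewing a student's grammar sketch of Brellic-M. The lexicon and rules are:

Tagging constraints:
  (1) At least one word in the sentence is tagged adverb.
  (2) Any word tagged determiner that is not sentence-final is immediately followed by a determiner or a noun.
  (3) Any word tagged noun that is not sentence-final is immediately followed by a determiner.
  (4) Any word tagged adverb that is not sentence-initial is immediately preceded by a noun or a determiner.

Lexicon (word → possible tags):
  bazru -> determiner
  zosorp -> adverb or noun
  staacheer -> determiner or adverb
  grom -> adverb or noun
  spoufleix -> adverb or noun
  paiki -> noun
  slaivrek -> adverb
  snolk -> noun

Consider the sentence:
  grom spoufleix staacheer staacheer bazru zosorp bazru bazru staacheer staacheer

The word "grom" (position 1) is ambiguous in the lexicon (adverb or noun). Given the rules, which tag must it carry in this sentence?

adverb

Candidates per position — 1:grom {adverb,noun}; 2:spoufleix {adverb,noun}; 3:staacheer {determiner,adverb}; 4:staacheer {determiner,adverb}; 5:bazru {determiner}; 6:zosorp {adverb,noun}; 7:bazru {determiner}; 8:bazru {determiner}; 9:staacheer {determiner,adverb}; 10:staacheer {determiner,adverb}.
If word 1 were noun, no tagging could satisfy rule 3; so word 1 is adverb.
If word 2 were adverb, no tagging could satisfy rule 4; so word 2 is noun.
If word 3 were adverb, no tagging could satisfy rule 3; so word 3 is determiner.
If word 4 were adverb, no tagging could satisfy rule 2; so word 4 is determiner.
If word 6 were adverb, no tagging could satisfy rule 2; so word 6 is noun.
If word 9 were adverb, no tagging could satisfy rule 2; so word 9 is determiner.
If word 10 were adverb, no tagging could satisfy rule 2; so word 10 is determiner.
The unique satisfying tagging is: adverb noun determiner determiner determiner noun determiner determiner determiner determiner.
Rule-by-rule: rule 1 holds; rule 2 holds; rule 3 holds; rule 4 holds.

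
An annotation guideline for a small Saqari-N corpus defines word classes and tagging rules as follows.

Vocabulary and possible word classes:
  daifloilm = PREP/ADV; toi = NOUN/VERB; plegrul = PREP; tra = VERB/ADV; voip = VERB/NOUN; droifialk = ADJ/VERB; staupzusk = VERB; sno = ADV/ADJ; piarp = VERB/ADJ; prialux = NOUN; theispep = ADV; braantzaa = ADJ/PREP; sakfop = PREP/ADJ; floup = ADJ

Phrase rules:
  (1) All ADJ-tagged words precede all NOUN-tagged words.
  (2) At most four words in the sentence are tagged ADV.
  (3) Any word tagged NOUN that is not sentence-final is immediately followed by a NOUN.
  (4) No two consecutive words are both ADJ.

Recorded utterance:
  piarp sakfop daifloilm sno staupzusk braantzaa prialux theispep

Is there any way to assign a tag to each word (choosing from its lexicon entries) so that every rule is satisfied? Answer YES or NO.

NO

Candidates per position — 1:piarp {VERB,ADJ}; 2:sakfop {PREP,ADJ}; 3:daifloilm {PREP,ADV}; 4:sno {ADV,ADJ}; 5:staupzusk {VERB}; 6:braantzaa {ADJ,PREP}; 7:prialux {NOUN}; 8:theispep {ADV}.
Rule 3 cannot be satisfied by any choice of tags from the lexicon.
So there is no consistent tagging.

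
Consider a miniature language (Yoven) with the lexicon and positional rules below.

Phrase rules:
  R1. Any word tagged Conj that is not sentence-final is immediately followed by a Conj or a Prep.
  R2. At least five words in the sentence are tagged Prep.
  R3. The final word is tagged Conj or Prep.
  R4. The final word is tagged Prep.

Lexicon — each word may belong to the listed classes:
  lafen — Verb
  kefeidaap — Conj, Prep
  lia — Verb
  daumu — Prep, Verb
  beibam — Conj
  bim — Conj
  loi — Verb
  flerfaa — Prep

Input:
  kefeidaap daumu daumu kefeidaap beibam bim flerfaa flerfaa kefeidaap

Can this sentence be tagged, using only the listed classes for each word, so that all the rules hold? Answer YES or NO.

YES

Candidates per position — 1:kefeidaap {Conj,Prep}; 2:daumu {Prep,Verb}; 3:daumu {Prep,Verb}; 4:kefeidaap {Conj,Prep}; 5:beibam {Conj}; 6:bim {Conj}; 7:flerfaa {Prep}; 8:flerfaa {Prep}; 9:kefeidaap {Conj,Prep}.
One satisfying assignment: Prep Verb Prep Prep Conj Conj Prep Prep Prep.
Verifying each rule — rule 1 ok; rule 2 ok; rule 3 ok; rule 4 ok.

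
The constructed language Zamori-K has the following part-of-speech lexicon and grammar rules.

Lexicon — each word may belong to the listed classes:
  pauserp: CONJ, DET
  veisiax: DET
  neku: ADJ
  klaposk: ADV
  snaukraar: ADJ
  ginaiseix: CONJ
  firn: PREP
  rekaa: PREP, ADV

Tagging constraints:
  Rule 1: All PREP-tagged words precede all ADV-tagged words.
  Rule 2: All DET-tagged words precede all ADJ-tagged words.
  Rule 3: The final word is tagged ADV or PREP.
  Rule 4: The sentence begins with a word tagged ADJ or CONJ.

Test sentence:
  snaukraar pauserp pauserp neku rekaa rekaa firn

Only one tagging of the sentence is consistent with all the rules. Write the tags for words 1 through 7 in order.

Candidates per position — 1:snaukraar {ADJ}; 2:pauserp {CONJ,DET}; 3:pauserp {CONJ,DET}; 4:neku {ADJ}; 5:rekaa {PREP,ADV}; 6:rekaa {PREP,ADV}; 7:firn {PREP}.
If word 2 were DET, no tagging could satisfy rule 2; so word 2 is CONJ.
If word 3 were DET, no tagging could satisfy rule 2; so word 3 is CONJ.
If word 5 were ADV, no tagging could satisfy rule 1; so word 5 is PREP.
If word 6 were ADV, no tagging could satisfy rule 1; so word 6 is PREP.
So the tagging must be: ADJ CONJ CONJ ADJ PREP PREP PREP.
Verifying each rule — rule 1 holds; rule 2 holds; rule 3 holds; rule 4 holds.

ADJ CONJ CONJ ADJ PREP PREP PREP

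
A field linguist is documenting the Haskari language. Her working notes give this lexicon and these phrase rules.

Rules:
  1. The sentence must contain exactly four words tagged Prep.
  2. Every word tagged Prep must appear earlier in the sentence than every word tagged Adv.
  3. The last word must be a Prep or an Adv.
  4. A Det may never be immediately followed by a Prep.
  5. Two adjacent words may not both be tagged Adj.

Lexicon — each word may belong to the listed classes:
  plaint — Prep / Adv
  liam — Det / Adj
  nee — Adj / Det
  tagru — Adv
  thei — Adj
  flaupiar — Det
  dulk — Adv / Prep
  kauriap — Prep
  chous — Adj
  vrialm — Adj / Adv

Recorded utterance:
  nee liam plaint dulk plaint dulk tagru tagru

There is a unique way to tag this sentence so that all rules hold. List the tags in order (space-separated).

Candidates per position — 1:nee {Adj,Det}; 2:liam {Det,Adj}; 3:plaint {Prep,Adv}; 4:dulk {Adv,Prep}; 5:plaint {Prep,Adv}; 6:dulk {Adv,Prep}; 7:tagru {Adv}; 8:tagru {Adv}.
Position 3: Adv is ruled out by rule 1; that leaves Prep.
Position 4: Adv is ruled out by rule 1; that leaves Prep.
Position 5: Adv is ruled out by rule 1; that leaves Prep.
Position 6: Adv is ruled out by rule 1; that leaves Prep.
Position 2: Det is ruled out by rule 4; that leaves Adj.
Position 1: Adj is ruled out by rule 5; that leaves Det.
The unique satisfying tagging is: Det Adj Prep Prep Prep Prep Adv Adv.
Verifying each rule — rule 1 holds; rule 2 holds; rule 3 holds; rule 4 holds; rule 5 holds.

Det Adj Prep Prep Prep Prep Adv Adv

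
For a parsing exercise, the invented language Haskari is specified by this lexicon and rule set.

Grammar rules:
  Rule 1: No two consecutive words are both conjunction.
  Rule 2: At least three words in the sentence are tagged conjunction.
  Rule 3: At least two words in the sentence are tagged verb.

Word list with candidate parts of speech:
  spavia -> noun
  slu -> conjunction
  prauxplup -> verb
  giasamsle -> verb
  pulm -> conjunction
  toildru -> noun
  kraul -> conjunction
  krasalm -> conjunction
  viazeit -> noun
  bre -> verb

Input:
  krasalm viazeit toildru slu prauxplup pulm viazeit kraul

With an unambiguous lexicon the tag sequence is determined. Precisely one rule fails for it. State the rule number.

Fixed tagging: conjunction noun noun conjunction verb conjunction noun conjunction.
Applying the rules: R1 pass, R2 pass, R3 fail.
Only rule 3 fails.

3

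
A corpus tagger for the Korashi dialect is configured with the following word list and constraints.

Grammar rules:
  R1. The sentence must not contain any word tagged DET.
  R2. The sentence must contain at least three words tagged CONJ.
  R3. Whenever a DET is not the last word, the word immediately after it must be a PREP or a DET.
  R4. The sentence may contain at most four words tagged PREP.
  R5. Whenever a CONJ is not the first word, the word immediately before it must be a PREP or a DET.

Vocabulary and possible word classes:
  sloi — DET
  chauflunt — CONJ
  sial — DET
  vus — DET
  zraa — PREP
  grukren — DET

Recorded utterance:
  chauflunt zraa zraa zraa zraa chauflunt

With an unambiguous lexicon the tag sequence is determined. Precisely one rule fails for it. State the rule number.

2

Fixed tagging: CONJ PREP PREP PREP PREP CONJ.
Applying the rules: R1 pass, R2 fail, R3 pass, R4 pass, R5 pass.
Only rule 2 fails.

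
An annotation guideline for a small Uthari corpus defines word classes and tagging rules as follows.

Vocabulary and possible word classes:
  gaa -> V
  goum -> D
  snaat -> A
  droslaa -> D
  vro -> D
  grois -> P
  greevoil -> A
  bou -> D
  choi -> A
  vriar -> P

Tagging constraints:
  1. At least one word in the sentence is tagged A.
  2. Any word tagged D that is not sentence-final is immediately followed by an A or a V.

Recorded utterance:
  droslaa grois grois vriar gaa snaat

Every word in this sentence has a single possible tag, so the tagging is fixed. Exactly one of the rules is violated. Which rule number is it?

2

Fixed tagging: D P P P V A.
Rule check: R1 pass, R2 fail.
Only rule 2 fails.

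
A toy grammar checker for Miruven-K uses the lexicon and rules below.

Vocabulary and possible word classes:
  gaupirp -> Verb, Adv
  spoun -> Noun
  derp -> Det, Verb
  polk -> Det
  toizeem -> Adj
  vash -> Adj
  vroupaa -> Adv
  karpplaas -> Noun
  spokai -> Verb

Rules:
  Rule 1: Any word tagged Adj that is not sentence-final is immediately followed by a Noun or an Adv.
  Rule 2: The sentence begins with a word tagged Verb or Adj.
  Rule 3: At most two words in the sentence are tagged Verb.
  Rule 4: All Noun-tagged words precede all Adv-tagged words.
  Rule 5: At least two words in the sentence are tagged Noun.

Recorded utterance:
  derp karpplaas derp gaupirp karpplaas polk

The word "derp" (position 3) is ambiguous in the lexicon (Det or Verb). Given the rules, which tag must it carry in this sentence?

Det

Candidates per position — 1:derp {Det,Verb}; 2:karpplaas {Noun}; 3:derp {Det,Verb}; 4:gaupirp {Verb,Adv}; 5:karpplaas {Noun}; 6:polk {Det}.
Position 1: Det is ruled out by rule 2; that leaves Verb.
Position 4: Adv is ruled out by rule 4; that leaves Verb.
Position 3: Verb is ruled out by rule 3; that leaves Det.
That leaves exactly one tagging: Verb Noun Det Verb Noun Det.
Rule-by-rule: rule 1 satisfied; rule 2 satisfied; rule 3 satisfied; rule 4 satisfied; rule 5 satisfied.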